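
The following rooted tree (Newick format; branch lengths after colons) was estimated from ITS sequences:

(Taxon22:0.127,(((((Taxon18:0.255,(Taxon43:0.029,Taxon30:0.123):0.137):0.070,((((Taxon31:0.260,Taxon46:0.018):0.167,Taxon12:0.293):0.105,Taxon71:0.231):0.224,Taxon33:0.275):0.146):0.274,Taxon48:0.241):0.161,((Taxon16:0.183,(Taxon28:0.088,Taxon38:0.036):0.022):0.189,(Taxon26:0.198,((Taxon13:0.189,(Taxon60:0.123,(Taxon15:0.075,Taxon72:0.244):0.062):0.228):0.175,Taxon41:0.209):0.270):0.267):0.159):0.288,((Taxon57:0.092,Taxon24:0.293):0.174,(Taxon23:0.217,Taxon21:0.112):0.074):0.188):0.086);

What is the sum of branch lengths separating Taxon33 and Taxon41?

1.761

The path runs Taxon33 → … → MRCA → … → Taxon41; the MRCA is the node subtending ((((Taxon18,(Taxon43,Taxon30)),((((Taxon31,Taxon46),Taxon12),Taxon71),Taxon33)),Taxon48),((Taxon16,(Taxon28,Taxon38)),(Taxon26,((Taxon13,(Taxon60,(Taxon15,Taxon72))),Taxon41)))).
Branch lengths along that path: 0.275 + 0.146 + 0.274 + 0.161 + 0.159 + 0.267 + 0.270 + 0.209 = 1.761.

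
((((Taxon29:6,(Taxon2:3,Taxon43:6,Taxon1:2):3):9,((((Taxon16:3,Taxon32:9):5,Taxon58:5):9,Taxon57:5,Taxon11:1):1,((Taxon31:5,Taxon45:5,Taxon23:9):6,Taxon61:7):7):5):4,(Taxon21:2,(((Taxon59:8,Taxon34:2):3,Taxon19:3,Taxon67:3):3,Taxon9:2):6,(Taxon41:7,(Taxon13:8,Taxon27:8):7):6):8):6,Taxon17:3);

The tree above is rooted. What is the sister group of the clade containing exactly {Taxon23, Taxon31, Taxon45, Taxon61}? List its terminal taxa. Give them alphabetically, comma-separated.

Taxon11, Taxon16, Taxon32, Taxon57, Taxon58

The clade containing exactly {Taxon23, Taxon31, Taxon45, Taxon61} attaches to the tree at the node subtending ((((Taxon16,Taxon32),Taxon58),Taxon57,Taxon11),((Taxon31,Taxon45,Taxon23),Taxon61)).
The other lineage descending from that same node — the sister group — is (((Taxon16,Taxon32),Taxon58),Taxon57,Taxon11); its 5 tips in alphabetical order are the answer.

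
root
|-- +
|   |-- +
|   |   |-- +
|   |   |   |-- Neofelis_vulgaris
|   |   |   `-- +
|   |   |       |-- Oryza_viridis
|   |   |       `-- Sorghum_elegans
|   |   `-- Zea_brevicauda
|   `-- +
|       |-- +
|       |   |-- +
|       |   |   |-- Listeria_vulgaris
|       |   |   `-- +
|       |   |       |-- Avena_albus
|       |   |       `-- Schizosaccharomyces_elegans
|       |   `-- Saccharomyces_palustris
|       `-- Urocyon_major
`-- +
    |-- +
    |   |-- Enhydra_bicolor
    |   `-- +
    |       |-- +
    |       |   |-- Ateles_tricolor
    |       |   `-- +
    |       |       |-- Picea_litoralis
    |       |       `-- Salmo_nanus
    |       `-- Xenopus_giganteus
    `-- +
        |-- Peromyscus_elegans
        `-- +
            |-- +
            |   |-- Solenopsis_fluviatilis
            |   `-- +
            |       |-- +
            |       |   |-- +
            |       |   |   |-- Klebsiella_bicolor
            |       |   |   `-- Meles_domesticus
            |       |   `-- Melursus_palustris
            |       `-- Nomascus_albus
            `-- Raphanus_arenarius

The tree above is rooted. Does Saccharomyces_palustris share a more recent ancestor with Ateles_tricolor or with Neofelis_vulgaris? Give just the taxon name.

The MRCA of Saccharomyces_palustris and Neofelis_vulgaris subtends (((Neofelis_vulgaris,(Oryza_viridis,Sorghum_elegans)),Zea_brevicauda),(((Listeria_vulgaris,(Avena_albus,Schizosaccharomyces_elegans)),Saccharomyces_palustris),Urocyon_major)) (9 taxa).
The MRCA of Saccharomyces_palustris and Ateles_tricolor is the root, subtending the entire tree (21 taxa).
The first is nested inside the second, so Saccharomyces_palustris shares a more recent common ancestor with Neofelis_vulgaris.

Neofelis_vulgaris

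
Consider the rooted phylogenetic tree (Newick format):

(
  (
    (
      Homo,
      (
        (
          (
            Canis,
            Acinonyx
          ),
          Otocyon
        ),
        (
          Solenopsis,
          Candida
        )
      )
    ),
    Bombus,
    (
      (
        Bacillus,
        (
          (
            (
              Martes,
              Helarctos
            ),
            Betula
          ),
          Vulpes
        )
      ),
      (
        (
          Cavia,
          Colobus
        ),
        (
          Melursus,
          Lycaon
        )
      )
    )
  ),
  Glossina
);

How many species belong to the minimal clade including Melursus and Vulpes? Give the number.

9

The MRCA of Melursus and Vulpes is the node subtending ((Bacillus,(((Martes,Helarctos),Betula),Vulpes)),((Cavia,Colobus),(Melursus,Lycaon))).
That clade contains 9 terminal taxa: Bacillus, Betula, Cavia, Colobus, Helarctos, Lycaon, Martes, Melursus, Vulpes.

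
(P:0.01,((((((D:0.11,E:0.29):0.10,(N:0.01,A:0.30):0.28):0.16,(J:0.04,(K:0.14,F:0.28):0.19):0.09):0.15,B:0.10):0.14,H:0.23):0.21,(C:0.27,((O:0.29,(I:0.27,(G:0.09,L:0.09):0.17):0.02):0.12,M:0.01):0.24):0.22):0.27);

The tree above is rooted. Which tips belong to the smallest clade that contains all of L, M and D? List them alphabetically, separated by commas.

A, B, C, D, E, F, G, H, I, J, K, L, M, N, O

Tracing L: it sits inside (G,L).
Tracing M: it sits inside ((O,(I,(G,L))),M).
Tracing D: it sits inside (D,E).
The smallest clade enclosing all 3 is ((((((D,E),(N,A)),(J,(K,F))),B),H),(C,((O,(I,(G,L))),M))); the answer is its 15 terminal taxa in alphabetical order.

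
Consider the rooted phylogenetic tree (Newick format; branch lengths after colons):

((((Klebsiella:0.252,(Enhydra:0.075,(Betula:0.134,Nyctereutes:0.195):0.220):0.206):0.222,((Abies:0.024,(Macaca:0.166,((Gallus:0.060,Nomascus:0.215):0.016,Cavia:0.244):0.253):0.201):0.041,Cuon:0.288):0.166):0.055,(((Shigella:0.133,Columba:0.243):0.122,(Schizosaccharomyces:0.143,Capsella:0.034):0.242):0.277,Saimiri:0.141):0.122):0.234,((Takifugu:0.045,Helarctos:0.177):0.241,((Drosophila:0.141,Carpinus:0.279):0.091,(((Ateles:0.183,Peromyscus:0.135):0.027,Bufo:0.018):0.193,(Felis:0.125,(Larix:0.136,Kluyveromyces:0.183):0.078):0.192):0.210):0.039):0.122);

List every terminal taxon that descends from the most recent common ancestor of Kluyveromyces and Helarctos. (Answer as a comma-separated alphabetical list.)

Ateles, Bufo, Carpinus, Drosophila, Felis, Helarctos, Kluyveromyces, Larix, Peromyscus, Takifugu

Tracing Kluyveromyces: it sits inside (Larix,Kluyveromyces).
Tracing Helarctos: it sits inside (Takifugu,Helarctos).
The smallest clade enclosing both is ((Takifugu,Helarctos),((Drosophila,Carpinus),(((Ateles,Peromyscus),Bufo),(Felis,(Larix,Kluyveromyces))))); the answer is its 10 terminal taxa in alphabetical order.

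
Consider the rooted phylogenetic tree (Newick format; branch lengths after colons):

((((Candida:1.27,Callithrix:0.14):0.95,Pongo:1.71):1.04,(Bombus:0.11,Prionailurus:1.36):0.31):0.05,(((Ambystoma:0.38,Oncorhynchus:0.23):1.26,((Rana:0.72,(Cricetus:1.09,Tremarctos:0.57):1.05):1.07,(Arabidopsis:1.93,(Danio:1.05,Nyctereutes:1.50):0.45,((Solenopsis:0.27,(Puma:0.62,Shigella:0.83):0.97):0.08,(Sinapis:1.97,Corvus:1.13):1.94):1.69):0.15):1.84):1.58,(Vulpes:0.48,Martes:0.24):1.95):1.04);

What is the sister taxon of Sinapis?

Sinapis attaches to the tree at the node subtending (Sinapis,Corvus).
The other lineage descending from that same node — the sister group — is the single tip Corvus.

Corvus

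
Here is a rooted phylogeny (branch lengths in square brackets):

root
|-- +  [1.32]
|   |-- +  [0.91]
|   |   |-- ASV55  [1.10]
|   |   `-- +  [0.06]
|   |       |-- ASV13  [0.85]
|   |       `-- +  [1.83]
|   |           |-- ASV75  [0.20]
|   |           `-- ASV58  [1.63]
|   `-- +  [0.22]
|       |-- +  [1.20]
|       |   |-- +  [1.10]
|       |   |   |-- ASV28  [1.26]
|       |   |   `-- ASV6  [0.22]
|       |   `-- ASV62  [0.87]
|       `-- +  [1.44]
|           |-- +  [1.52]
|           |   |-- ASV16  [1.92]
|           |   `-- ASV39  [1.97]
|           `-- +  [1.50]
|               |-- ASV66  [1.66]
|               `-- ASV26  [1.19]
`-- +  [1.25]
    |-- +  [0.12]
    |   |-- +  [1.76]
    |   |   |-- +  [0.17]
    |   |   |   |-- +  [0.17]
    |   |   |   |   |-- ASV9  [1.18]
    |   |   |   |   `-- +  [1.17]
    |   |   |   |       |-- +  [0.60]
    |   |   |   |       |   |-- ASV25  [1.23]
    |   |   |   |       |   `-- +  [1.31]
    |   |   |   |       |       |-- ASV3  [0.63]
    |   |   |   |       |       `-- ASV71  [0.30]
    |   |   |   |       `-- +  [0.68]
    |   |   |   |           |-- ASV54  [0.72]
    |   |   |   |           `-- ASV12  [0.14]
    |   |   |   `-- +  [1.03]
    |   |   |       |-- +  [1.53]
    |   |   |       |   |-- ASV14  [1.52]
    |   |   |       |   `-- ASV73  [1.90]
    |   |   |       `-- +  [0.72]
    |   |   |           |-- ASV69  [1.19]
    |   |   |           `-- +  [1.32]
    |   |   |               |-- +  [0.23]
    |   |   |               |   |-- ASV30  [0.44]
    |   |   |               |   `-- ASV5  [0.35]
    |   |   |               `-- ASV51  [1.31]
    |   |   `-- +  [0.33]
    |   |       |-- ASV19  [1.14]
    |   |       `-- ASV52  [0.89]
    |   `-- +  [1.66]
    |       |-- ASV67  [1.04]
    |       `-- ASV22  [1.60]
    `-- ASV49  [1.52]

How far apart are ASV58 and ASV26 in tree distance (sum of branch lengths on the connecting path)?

The path runs ASV58 → … → MRCA → … → ASV26; the MRCA is the node subtending ((ASV55,(ASV13,(ASV75,ASV58))),(((ASV28,ASV6),ASV62),((ASV16,ASV39),(ASV66,ASV26)))).
Branch lengths along that path: 1.63 + 1.83 + 0.06 + 0.91 + 0.22 + 1.44 + 1.50 + 1.19 = 8.78.

8.78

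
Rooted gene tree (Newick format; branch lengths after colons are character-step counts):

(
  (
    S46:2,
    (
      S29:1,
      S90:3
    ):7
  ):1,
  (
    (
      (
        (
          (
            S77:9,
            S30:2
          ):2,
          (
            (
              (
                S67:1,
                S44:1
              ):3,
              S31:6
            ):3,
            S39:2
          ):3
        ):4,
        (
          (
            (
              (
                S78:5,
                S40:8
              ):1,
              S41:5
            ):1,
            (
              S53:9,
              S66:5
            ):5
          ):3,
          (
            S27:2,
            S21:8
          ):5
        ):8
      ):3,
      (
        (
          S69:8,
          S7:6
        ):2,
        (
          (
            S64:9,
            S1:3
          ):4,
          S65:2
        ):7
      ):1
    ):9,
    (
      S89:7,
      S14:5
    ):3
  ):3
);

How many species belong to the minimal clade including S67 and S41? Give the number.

13

The MRCA of S67 and S41 is the node subtending (((S77,S30),(((S67,S44),S31),S39)),((((S78,S40),S41),(S53,S66)),(S27,S21))).
That clade contains 13 terminal taxa: S21, S27, S30, S31, S39, S40, S41, S44, S53, S66, S67, S77, S78.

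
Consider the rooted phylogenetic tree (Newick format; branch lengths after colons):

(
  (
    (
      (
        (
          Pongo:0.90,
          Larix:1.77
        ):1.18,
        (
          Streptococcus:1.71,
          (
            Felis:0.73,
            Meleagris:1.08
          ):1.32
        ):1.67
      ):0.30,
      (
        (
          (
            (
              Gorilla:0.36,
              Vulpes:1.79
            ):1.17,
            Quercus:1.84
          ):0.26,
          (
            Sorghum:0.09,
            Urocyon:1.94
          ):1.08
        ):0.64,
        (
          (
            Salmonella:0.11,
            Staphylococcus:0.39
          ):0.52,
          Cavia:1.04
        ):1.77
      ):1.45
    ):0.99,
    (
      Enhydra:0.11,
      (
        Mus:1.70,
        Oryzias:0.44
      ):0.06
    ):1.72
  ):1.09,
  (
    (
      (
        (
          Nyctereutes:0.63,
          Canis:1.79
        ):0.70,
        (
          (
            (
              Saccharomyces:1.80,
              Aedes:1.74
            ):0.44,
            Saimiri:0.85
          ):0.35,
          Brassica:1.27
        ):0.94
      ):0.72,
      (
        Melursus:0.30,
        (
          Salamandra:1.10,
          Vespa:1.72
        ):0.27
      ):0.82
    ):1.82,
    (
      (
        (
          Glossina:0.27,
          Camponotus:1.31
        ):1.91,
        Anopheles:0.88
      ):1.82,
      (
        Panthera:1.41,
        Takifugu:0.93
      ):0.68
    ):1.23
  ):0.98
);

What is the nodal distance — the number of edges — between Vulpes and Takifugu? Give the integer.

The MRCA of Vulpes and Takifugu is the root of the tree.
From Vulpes up to that node: 7 branches. From Takifugu up to the same node: 4 branches. Total: 7 + 4 = 11.

11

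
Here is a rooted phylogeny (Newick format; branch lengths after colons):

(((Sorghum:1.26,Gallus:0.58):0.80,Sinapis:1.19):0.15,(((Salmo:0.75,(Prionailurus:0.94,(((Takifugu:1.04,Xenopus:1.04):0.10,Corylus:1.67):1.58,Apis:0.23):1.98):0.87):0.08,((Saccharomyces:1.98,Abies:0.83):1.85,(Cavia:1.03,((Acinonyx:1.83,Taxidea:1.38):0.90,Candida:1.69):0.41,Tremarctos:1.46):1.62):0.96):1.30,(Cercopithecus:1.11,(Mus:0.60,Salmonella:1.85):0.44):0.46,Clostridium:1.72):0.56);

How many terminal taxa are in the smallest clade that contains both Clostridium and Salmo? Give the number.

The MRCA of Clostridium and Salmo is the node subtending (((Salmo,(Prionailurus,(((Takifugu,Xenopus),Corylus),Apis))),((Saccharomyces,Abies),(Cavia,((Acinonyx,Taxidea),Candida),Tremarctos))),(Cercopithecus,(Mus,Salmonella)),Clostridium).
That clade contains 17 terminal taxa: Abies, Acinonyx, Apis, Candida, Cavia, Cercopithecus, Clostridium, Corylus, Mus, Prionailurus, Saccharomyces, Salmo, Salmonella, Takifugu, Taxidea, Tremarctos, Xenopus.

17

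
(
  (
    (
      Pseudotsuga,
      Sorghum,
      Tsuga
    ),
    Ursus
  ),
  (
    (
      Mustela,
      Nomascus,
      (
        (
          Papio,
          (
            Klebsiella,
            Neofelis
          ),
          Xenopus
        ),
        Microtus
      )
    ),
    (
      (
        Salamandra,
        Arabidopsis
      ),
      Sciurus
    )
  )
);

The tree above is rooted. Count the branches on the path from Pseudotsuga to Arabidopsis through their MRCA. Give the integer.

7

The MRCA of Pseudotsuga and Arabidopsis is the root of the tree.
From Pseudotsuga up to that node: 3 branches. From Arabidopsis up to the same node: 4 branches. Total: 3 + 4 = 7.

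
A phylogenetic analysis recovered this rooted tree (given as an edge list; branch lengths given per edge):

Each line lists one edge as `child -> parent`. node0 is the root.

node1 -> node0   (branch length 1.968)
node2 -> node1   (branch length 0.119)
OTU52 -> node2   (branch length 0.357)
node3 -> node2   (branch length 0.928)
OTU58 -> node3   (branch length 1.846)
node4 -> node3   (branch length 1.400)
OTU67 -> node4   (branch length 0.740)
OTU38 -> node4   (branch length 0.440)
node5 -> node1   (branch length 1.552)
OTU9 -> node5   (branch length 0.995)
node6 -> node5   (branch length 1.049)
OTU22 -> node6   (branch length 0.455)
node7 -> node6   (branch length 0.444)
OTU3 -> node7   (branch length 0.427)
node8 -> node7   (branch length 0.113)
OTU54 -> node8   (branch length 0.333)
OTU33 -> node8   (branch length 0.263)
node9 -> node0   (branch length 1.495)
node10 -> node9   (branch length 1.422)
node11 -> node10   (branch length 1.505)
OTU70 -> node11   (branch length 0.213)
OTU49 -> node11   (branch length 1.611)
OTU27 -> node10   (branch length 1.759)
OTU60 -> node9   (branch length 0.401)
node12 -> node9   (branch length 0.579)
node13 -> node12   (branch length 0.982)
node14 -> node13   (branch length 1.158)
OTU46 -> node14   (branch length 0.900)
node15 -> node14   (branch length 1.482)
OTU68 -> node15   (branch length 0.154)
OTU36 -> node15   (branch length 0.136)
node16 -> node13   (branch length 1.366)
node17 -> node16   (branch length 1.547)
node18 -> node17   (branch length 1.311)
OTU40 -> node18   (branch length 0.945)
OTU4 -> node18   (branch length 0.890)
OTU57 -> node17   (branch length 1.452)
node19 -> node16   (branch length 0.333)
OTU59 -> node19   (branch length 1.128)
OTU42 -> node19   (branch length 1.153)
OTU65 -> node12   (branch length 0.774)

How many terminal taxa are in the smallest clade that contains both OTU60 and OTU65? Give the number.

13

The MRCA of OTU60 and OTU65 is the node subtending (((OTU70,OTU49),OTU27),OTU60,(((OTU46,(OTU68,OTU36)),(((OTU40,OTU4),OTU57),(OTU59,OTU42))),OTU65)).
That clade contains 13 terminal taxa: OTU27, OTU36, OTU4, OTU40, OTU42, OTU46, OTU49, OTU57, OTU59, OTU60, OTU65, OTU68, OTU70.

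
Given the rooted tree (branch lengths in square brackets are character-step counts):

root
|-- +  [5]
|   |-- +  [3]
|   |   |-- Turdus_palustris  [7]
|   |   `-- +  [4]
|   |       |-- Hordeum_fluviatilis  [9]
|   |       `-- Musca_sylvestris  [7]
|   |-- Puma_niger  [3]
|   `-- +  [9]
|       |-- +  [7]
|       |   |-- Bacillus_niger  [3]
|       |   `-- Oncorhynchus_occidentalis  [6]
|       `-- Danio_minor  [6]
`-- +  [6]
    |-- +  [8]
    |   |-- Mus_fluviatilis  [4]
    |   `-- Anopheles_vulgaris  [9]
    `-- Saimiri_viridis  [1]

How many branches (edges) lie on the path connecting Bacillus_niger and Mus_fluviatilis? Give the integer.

The MRCA of Bacillus_niger and Mus_fluviatilis is the root of the tree.
From Bacillus_niger up to that node: 4 branches. From Mus_fluviatilis up to the same node: 3 branches. Total: 4 + 3 = 7.

7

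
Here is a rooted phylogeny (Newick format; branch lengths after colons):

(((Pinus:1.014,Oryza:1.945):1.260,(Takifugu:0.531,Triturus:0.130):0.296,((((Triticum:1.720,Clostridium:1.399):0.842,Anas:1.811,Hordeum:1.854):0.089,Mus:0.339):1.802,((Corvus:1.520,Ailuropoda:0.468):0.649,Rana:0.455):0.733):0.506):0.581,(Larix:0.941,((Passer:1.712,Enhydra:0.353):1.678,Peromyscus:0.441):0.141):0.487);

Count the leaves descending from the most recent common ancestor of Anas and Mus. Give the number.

5

The MRCA of Anas and Mus is the node subtending (((Triticum,Clostridium),Anas,Hordeum),Mus).
That clade contains 5 terminal taxa: Anas, Clostridium, Hordeum, Mus, Triticum.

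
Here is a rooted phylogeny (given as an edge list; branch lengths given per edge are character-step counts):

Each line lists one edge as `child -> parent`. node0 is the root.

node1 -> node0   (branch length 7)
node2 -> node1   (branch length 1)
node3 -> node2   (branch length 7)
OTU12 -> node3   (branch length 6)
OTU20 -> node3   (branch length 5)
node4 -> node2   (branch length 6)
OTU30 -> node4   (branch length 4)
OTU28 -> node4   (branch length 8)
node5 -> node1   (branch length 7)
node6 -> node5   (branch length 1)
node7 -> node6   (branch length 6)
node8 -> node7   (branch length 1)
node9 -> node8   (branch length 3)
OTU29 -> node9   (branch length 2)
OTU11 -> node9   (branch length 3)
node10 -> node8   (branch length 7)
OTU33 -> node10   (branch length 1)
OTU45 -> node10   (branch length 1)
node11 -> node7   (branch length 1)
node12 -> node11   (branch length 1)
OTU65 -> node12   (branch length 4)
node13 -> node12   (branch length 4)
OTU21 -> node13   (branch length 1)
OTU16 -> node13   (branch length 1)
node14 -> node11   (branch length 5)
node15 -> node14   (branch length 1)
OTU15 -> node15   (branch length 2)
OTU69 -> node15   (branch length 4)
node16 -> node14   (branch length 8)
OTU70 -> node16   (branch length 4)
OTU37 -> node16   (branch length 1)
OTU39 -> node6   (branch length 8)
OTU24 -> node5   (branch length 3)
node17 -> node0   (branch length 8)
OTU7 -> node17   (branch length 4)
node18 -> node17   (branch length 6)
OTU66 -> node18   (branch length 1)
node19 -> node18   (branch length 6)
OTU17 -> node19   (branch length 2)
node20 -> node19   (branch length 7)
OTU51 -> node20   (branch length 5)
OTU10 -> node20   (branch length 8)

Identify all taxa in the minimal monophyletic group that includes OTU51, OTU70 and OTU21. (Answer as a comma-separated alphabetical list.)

Tracing OTU51: it sits inside (OTU51,OTU10).
Tracing OTU70: it sits inside (OTU70,OTU37).
Tracing OTU21: it sits inside (OTU21,OTU16).
The smallest clade enclosing all 3 is the whole tree (their MRCA is the root), so the answer is all 22 tips in alphabetical order.

OTU10, OTU11, OTU12, OTU15, OTU16, OTU17, OTU20, OTU21, OTU24, OTU28, OTU29, OTU30, OTU33, OTU37, OTU39, OTU45, OTU51, OTU65, OTU66, OTU69, OTU7, OTU70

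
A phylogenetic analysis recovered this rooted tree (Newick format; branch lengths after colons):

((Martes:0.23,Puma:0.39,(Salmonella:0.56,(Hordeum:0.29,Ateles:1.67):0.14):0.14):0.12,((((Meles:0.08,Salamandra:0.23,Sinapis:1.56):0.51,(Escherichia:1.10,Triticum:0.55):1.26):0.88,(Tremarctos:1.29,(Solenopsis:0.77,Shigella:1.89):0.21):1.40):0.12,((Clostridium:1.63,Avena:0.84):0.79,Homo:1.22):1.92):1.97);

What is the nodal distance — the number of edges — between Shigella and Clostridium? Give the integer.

The MRCA of Shigella and Clostridium is the node subtending ((((Meles,Salamandra,Sinapis),(Escherichia,Triticum)),(Tremarctos,(Solenopsis,Shigella))),((Clostridium,Avena),Homo)).
From Shigella up to that node: 4 branches. From Clostridium up to the same node: 3 branches. Total: 4 + 3 = 7.

7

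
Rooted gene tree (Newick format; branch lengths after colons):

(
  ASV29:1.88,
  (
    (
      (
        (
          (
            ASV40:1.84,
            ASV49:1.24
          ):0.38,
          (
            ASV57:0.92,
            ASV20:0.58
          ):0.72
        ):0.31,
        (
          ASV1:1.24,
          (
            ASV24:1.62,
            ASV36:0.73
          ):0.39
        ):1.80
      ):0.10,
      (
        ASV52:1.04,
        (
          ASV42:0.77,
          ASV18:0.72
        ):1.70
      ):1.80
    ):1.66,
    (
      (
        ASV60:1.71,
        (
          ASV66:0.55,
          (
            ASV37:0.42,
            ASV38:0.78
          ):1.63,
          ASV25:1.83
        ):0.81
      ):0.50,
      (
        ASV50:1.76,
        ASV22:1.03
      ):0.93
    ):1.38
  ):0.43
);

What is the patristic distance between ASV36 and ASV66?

The path runs ASV36 → … → MRCA → … → ASV66; the MRCA is the node subtending (((((ASV40,ASV49),(ASV57,ASV20)),(ASV1,(ASV24,ASV36))),(ASV52,(ASV42,ASV18))),((ASV60,(ASV66,(ASV37,ASV38),ASV25)),(ASV50,ASV22))).
Branch lengths along that path: 0.73 + 0.39 + 1.80 + 0.10 + 1.66 + 1.38 + 0.50 + 0.81 + 0.55 = 7.92.

7.92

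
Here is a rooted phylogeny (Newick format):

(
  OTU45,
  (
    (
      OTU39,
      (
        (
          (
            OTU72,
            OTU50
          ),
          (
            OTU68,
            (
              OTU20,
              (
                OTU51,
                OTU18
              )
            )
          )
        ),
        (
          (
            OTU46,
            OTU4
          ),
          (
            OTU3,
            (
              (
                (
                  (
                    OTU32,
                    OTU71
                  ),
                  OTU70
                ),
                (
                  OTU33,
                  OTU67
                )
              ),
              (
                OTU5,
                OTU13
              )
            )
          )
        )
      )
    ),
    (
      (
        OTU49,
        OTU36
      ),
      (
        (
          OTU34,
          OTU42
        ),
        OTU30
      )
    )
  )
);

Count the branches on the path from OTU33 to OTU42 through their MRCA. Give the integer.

The MRCA of OTU33 and OTU42 is the node subtending ((OTU39,(((OTU72,OTU50),(OTU68,(OTU20,(OTU51,OTU18)))),((OTU46,OTU4),(OTU3,((((OTU32,OTU71),OTU70),(OTU33,OTU67)),(OTU5,OTU13)))))),((OTU49,OTU36),((OTU34,OTU42),OTU30))).
From OTU33 up to that node: 8 branches. From OTU42 up to the same node: 4 branches. Total: 8 + 4 = 12.

12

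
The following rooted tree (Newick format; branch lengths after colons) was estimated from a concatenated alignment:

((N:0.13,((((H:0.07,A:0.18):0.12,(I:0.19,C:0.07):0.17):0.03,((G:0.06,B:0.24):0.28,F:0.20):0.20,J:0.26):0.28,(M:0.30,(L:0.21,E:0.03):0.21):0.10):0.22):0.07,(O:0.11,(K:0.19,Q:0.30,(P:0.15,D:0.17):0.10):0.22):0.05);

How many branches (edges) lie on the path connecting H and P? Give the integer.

10

The MRCA of H and P is the root of the tree.
From H up to that node: 6 branches. From P up to the same node: 4 branches. Total: 6 + 4 = 10.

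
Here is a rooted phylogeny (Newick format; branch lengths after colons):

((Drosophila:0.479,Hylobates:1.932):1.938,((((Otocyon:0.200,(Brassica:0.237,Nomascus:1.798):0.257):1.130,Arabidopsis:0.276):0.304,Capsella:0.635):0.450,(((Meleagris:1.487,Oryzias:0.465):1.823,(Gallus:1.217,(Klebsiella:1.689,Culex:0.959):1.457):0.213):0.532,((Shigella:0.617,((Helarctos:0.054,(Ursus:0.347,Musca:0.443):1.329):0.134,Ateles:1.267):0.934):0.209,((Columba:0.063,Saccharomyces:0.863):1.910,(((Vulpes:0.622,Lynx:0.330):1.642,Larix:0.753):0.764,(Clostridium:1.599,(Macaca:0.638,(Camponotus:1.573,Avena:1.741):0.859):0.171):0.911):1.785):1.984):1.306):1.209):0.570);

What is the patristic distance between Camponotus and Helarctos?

8.614

The path runs Camponotus → … → MRCA → … → Helarctos; the MRCA is the node subtending ((Shigella,((Helarctos,(Ursus,Musca)),Ateles)),((Columba,Saccharomyces),(((Vulpes,Lynx),Larix),(Clostridium,(Macaca,(Camponotus,Avena)))))).
Branch lengths along that path: 1.573 + 0.859 + 0.171 + 0.911 + 1.785 + 1.984 + 0.209 + 0.934 + 0.134 + 0.054 = 8.614.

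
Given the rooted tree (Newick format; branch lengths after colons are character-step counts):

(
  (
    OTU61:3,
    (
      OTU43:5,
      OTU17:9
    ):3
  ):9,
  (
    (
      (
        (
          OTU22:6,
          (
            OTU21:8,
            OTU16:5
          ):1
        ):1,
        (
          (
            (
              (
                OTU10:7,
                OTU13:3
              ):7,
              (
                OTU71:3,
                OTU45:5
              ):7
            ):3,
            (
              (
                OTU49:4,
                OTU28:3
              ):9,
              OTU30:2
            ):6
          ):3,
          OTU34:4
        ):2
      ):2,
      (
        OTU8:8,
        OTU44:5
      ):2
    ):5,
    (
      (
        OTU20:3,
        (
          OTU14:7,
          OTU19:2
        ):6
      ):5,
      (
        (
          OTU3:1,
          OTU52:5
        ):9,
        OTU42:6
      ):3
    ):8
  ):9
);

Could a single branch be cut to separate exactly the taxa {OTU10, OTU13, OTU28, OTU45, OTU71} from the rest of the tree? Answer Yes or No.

No

The MRCA of the listed taxa subtends (((OTU10,OTU13),(OTU71,OTU45)),((OTU49,OTU28),OTU30)).
That clade also contains OTU30, OTU49, which are not in the proposed group, so the group is not monophyletic.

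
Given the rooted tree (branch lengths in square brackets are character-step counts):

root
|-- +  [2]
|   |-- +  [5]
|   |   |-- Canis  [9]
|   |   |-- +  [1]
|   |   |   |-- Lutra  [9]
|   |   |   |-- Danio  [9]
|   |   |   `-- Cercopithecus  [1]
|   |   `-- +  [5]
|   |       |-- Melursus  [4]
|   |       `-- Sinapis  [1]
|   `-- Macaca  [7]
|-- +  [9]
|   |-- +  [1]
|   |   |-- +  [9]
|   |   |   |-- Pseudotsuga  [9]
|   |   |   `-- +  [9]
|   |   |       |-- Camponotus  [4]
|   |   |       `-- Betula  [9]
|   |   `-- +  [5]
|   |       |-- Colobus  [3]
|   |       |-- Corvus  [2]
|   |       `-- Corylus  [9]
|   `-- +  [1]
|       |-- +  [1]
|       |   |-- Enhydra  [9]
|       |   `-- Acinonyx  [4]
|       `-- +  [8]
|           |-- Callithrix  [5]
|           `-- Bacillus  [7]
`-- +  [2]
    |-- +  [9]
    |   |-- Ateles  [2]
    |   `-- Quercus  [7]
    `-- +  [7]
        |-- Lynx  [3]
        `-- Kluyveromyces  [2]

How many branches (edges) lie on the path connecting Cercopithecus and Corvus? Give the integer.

8

The MRCA of Cercopithecus and Corvus is the root of the tree.
From Cercopithecus up to that node: 4 branches. From Corvus up to the same node: 4 branches. Total: 4 + 4 = 8.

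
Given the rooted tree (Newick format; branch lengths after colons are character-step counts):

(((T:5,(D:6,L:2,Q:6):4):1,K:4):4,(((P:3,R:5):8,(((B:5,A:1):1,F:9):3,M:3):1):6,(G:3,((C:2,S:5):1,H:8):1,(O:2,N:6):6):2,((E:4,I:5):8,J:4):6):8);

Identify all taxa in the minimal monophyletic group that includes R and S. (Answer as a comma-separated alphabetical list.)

A, B, C, E, F, G, H, I, J, M, N, O, P, R, S

Tracing R: it sits inside (P,R).
Tracing S: it sits inside (C,S).
The smallest clade enclosing both is (((P,R),(((B,A),F),M)),(G,((C,S),H),(O,N)),((E,I),J)); the answer is its 15 terminal taxa in alphabetical order.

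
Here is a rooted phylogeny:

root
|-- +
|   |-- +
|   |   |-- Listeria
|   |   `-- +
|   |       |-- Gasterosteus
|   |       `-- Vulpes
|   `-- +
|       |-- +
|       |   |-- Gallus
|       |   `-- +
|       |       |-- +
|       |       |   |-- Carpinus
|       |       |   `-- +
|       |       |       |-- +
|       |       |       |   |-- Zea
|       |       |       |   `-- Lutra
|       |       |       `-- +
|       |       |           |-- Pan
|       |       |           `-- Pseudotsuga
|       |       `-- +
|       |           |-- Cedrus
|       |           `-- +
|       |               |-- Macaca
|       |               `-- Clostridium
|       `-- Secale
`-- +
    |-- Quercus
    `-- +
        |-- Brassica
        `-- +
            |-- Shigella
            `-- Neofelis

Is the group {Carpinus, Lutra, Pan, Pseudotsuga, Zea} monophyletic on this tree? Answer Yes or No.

Yes

The most recent common ancestor of these taxa subtends (Carpinus,((Zea,Lutra),(Pan,Pseudotsuga))).
That clade has exactly 5 tips — every listed taxon and nothing else — so the group is monophyletic.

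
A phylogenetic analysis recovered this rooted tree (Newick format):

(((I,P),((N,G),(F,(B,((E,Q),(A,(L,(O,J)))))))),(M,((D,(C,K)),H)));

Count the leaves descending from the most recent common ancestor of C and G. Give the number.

The MRCA of C and G is the root, so the clade is the entire tree.
That clade contains 17 terminal taxa: A, B, C, D, E, F, G, H, I, J, K, L, M, N, O, P, Q.

17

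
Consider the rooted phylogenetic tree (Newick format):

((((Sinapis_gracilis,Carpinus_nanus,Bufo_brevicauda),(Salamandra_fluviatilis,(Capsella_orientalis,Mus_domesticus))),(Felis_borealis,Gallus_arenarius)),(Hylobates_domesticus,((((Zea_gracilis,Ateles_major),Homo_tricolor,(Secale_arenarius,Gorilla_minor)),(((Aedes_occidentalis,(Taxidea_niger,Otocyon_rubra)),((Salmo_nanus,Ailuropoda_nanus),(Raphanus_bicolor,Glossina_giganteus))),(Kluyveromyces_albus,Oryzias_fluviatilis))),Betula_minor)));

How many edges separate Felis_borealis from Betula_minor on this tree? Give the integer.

6

The MRCA of Felis_borealis and Betula_minor is the root of the tree.
From Felis_borealis up to that node: 3 branches. From Betula_minor up to the same node: 3 branches. Total: 3 + 3 = 6.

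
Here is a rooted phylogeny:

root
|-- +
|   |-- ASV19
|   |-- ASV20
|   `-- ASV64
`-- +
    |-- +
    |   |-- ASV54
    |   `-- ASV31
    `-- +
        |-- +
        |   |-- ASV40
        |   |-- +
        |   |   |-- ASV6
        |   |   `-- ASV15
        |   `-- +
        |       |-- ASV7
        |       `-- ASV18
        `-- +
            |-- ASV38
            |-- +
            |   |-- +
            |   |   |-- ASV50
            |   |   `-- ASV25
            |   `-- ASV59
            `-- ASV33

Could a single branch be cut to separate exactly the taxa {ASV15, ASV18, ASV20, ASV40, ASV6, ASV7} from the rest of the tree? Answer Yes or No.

The MRCA of the listed taxa is the root, so the smallest clade containing them is the whole tree.
That clade also contains ASV19, ASV25, ASV31, ASV33, ASV38, ASV50, ASV54, ASV59, ASV64, which are not in the proposed group, so the group is not monophyletic.

No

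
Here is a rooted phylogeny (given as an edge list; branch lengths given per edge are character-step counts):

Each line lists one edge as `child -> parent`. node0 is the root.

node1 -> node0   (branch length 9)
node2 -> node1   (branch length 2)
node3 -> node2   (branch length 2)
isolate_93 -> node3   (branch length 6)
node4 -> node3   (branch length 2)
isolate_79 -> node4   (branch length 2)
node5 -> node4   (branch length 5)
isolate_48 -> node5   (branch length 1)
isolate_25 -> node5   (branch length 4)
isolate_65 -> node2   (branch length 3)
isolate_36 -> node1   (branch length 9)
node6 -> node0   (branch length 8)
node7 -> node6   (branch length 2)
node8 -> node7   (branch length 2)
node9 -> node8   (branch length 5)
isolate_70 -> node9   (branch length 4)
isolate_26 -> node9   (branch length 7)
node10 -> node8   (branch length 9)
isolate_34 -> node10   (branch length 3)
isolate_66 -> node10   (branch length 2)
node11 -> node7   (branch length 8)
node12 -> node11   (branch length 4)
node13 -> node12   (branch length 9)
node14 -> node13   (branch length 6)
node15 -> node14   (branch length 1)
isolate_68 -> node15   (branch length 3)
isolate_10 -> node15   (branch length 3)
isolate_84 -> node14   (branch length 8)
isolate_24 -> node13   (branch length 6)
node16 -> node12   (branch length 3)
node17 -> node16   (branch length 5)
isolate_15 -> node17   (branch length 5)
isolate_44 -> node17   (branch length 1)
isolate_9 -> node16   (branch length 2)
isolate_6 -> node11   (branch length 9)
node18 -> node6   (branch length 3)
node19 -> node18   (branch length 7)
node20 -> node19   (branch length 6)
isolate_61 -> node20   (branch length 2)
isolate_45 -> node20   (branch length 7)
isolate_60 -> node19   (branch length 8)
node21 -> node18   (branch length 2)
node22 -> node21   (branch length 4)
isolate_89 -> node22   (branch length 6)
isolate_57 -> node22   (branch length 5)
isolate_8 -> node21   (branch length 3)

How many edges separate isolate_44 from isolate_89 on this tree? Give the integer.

The MRCA of isolate_44 and isolate_89 is the node subtending ((((isolate_70,isolate_26),(isolate_34,isolate_66)),(((((isolate_68,isolate_10),isolate_84),isolate_24),((isolate_15,isolate_44),isolate_9)),isolate_6)),(((isolate_61,isolate_45),isolate_60),((isolate_89,isolate_57),isolate_8))).
From isolate_44 up to that node: 6 branches. From isolate_89 up to the same node: 4 branches. Total: 6 + 4 = 10.

10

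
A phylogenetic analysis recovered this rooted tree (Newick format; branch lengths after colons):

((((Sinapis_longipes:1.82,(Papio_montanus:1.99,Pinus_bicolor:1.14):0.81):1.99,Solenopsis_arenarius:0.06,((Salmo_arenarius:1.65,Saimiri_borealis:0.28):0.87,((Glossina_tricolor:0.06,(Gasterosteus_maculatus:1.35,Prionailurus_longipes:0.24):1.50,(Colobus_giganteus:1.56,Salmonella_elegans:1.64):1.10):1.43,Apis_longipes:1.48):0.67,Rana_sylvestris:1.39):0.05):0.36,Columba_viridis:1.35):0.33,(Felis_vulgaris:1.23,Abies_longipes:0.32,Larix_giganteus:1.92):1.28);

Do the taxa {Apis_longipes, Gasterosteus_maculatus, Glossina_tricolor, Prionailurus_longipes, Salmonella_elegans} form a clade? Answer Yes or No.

The MRCA of the listed taxa subtends ((Glossina_tricolor,(Gasterosteus_maculatus,Prionailurus_longipes),(Colobus_giganteus,Salmonella_elegans)),Apis_longipes).
That clade also contains Colobus_giganteus, which is not in the proposed group, so the group is not monophyletic.

No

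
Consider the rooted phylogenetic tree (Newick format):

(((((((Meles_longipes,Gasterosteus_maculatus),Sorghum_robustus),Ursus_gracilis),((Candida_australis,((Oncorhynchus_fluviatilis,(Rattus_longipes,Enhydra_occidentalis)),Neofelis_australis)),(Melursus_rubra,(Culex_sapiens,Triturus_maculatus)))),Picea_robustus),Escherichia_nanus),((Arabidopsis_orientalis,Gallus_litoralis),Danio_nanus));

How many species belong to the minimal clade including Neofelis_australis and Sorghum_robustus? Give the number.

12

The MRCA of Neofelis_australis and Sorghum_robustus is the node subtending ((((Meles_longipes,Gasterosteus_maculatus),Sorghum_robustus),Ursus_gracilis),((Candida_australis,((Oncorhynchus_fluviatilis,(Rattus_longipes,Enhydra_occidentalis)),Neofelis_australis)),(Melursus_rubra,(Culex_sapiens,Triturus_maculatus)))).
That clade contains 12 terminal taxa: Candida_australis, Culex_sapiens, Enhydra_occidentalis, Gasterosteus_maculatus, Meles_longipes, Melursus_rubra, Neofelis_australis, Oncorhynchus_fluviatilis, Rattus_longipes, Sorghum_robustus, Triturus_maculatus, Ursus_gracilis.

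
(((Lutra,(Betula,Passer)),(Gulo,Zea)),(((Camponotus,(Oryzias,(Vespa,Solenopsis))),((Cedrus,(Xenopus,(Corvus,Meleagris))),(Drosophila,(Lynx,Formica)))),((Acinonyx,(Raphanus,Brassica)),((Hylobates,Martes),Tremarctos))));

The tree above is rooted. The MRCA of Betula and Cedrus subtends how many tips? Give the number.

The MRCA of Betula and Cedrus is the root, so the clade is the entire tree.
That clade contains 22 terminal taxa: Acinonyx, Betula, Brassica, Camponotus, Cedrus, Corvus, Drosophila, Formica, Gulo, Hylobates, Lutra, Lynx, Martes, Meleagris, Oryzias, Passer, Raphanus, Solenopsis, Tremarctos, Vespa, Xenopus, Zea.

22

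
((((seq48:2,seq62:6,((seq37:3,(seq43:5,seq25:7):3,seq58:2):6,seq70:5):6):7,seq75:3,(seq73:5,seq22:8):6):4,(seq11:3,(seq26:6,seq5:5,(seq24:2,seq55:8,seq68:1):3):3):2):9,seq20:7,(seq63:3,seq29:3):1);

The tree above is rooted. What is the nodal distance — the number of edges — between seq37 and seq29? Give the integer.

8

The MRCA of seq37 and seq29 is the root of the tree.
From seq37 up to that node: 6 branches. From seq29 up to the same node: 2 branches. Total: 6 + 2 = 8.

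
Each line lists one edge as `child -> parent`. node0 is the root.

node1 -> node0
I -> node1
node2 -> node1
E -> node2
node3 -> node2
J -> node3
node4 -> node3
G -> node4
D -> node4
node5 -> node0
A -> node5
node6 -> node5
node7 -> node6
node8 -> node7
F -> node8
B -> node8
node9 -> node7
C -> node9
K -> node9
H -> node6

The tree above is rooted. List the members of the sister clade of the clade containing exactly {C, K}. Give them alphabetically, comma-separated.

B, F

The clade containing exactly {C, K} attaches to the tree at the node subtending ((F,B),(C,K)).
The other lineage descending from that same node — the sister group — is (F,B); its 2 tips in alphabetical order are the answer.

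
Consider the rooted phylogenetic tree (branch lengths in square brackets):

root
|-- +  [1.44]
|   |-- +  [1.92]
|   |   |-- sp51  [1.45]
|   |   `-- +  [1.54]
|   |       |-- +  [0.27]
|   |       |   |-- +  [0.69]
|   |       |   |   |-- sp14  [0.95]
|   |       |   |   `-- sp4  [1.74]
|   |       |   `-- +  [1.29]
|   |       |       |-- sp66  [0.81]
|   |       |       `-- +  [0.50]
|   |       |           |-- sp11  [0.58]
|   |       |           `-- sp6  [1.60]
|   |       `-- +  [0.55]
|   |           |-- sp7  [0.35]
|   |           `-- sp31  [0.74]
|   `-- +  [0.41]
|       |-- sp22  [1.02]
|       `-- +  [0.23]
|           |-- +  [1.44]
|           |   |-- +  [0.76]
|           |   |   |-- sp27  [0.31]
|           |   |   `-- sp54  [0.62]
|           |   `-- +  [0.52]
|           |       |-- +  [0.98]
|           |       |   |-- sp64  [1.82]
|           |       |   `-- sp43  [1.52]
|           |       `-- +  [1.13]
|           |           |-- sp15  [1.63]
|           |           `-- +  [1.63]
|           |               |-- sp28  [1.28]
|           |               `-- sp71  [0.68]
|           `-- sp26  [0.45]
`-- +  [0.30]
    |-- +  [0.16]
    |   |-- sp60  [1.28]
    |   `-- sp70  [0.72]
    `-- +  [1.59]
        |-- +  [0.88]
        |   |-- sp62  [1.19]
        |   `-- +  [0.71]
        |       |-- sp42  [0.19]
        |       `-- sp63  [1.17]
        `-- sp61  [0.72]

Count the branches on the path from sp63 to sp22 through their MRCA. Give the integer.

8

The MRCA of sp63 and sp22 is the root of the tree.
From sp63 up to that node: 5 branches. From sp22 up to the same node: 3 branches. Total: 5 + 3 = 8.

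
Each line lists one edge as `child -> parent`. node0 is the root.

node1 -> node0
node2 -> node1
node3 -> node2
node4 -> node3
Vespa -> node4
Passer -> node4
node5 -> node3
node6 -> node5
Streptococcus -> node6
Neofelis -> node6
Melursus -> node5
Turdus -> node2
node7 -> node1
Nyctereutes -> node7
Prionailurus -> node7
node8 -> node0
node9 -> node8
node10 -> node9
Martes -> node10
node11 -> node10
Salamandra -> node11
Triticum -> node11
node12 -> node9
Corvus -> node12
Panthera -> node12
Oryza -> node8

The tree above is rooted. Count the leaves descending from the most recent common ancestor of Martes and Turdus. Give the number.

14

The MRCA of Martes and Turdus is the root, so the clade is the entire tree.
That clade contains 14 terminal taxa: Corvus, Martes, Melursus, Neofelis, Nyctereutes, Oryza, Panthera, Passer, Prionailurus, Salamandra, Streptococcus, Triticum, Turdus, Vespa.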